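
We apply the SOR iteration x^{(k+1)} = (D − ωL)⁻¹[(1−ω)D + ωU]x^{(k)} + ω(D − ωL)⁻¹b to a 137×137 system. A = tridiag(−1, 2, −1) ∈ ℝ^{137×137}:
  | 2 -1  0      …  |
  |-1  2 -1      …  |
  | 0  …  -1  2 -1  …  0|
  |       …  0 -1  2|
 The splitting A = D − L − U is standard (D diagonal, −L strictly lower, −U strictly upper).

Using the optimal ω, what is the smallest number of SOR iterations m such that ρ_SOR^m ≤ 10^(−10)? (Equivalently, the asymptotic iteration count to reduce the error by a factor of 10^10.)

B_J for the 137×137 system has eigenvalues cos(kπ/138); ρ_J = cos(π/138) = 0.9997409.
√(1−ρ_J²) = |sin(π/138)| = 0.0227632
Young: ω* = 2/(1+√(1−ρ_J²)) = 2/(1+0.0227632) = 2/1.0227632 = 1.9554869.
At ω = 1.9554869 every |λ(B_ω)| = ω−1, so ρ_SOR = 0.9554869.
(0.9554869)^m ≤ 10^{−10}  ⇒  m·ln(0.9554869) ≤ −10·ln10  ⇒  m ≥ 505.684  ⇒  m = 506

m = 506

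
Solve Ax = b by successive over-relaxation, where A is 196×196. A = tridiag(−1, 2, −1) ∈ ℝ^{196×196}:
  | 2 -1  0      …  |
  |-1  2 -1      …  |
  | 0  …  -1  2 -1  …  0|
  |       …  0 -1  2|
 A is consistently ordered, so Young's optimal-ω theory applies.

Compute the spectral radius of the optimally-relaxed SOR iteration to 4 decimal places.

spectrum of D⁻¹(L+U) = {cos(kπ/197) : 1≤k≤196}; ρ_J = cos(π/197) = 0.9999.
root = sin(π/197) = 0.01595  (since 1−cos² = sin²).
So ω* = 2/1.01595 = 1.9686 (Young).
ρ(B_{ω*}) = ω*−1 = 0.9686

ρ_SOR = 0.9686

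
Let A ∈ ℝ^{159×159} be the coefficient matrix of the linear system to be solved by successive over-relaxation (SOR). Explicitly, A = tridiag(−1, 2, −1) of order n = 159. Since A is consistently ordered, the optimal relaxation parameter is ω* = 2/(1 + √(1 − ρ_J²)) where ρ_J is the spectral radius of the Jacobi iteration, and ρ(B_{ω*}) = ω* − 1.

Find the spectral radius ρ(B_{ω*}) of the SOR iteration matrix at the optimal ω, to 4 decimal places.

ρ_J = max_k |cos(kπ/160)| = cos(π/160) = 0.9998
1 − cos²(π/160) = sin²(π/160) ⇒ √(1−ρ_J²) = sin(π/160) = 0.01963.
Then 2/(1+√(1−ρ_J²)) = 2/(1+0.01963); ω* = 2/1.01963 = 1.9615.
ρ_SOR = ω* − 1 = 1.9615 − 1 = 0.9615.

ρ_SOR = 0.9615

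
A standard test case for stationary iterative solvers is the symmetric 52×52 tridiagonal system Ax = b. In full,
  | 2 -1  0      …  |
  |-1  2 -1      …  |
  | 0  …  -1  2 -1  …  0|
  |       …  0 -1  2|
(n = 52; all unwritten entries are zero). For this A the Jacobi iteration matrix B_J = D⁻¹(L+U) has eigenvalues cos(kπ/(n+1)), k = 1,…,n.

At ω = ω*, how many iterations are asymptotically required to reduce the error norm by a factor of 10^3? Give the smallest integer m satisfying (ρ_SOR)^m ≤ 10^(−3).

spectrum of D⁻¹(L+U) = {cos(kπ/53) : 1≤k≤52}; ρ_J = cos(π/53) = 0.9982437.
√(1−ρ_J²) = |sin(π/53)| = 0.0592406
Then 2/(1+√(1−ρ_J²)) = 2/(1+0.0592406); ω* = 2/1.0592406 = 1.8881451.
[ρ_SOR] ω* − 1 = 0.8881451.
ρ_SOR^m ≤ 10^(−3) ⇔ m ≥ 3·ln10/(−ln 0.8881451) = 6.90776/0.11862 = 58.234; m = ⌈58.234⌉ = 59.

m = 59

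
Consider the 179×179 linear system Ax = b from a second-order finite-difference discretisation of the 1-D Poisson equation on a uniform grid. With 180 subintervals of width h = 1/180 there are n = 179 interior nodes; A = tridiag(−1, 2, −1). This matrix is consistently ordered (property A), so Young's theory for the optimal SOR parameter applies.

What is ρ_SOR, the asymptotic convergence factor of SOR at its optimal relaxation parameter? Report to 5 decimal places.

ρ_SOR = 0.96569

spectrum of D⁻¹(L+U) = {cos(kπ/180) : 1≤k≤179}; ρ_J = cos(π/180) = 0.99985.
√(1−ρ_J²) = |sin(π/180)| = 0.017452
[ω*] 2 ÷ (1 + 0.017452) = 2 ÷ 1.017452 = 1.96569.
[ρ_SOR] ω* − 1 = 0.96569.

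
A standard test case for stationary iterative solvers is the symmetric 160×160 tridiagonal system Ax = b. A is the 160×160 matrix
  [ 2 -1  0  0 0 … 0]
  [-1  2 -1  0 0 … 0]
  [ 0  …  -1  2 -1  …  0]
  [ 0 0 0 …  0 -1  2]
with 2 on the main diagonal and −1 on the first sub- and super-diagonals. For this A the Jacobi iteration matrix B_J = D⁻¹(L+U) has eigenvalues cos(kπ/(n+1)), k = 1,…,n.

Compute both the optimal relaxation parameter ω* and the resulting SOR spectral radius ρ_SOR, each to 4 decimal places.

ω* = 1.9617, ρ_SOR = 0.9617

spectrum of D⁻¹(L+U) = {cos(kπ/161) : 1≤k≤160}; ρ_J = cos(π/161) = 0.9998.
√(1−ρ_J²) = |sin(π/161)| = 0.01951
Young: ω* = 2/(1+√(1−ρ_J²)) = 2/(1+0.01951) = 2/1.01951 = 1.9617.
ρ(B_{ω*}) = ω*−1 = 0.9617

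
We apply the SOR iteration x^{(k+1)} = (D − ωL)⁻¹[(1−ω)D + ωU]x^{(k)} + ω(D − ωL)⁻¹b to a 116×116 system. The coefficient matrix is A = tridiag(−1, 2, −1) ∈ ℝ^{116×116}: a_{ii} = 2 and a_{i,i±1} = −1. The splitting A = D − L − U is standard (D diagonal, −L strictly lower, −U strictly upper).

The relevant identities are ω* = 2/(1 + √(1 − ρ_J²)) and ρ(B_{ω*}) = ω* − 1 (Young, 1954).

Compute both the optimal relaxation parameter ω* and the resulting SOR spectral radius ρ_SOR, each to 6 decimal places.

ω* = 1.947708, ρ_SOR = 0.947708

ρ_J = max_k |cos(kπ/117)| = cos(π/117) = 0.999640
√(1−ρ_J²) = |sin(π/117)| = 0.0268480
Then 2/(1+√(1−ρ_J²)) = 2/(1+0.0268480); ω* = 2/1.0268480 = 1.947708.
At ω = 1.947708 every |λ(B_ω)| = ω−1, so ρ_SOR = 0.947708.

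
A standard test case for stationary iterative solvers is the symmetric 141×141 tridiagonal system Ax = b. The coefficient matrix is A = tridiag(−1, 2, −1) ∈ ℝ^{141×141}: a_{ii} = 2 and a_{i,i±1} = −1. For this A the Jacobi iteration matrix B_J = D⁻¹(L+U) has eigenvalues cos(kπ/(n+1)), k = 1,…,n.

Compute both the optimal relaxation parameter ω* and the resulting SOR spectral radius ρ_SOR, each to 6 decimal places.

ω* = 1.956713, ρ_SOR = 0.956713

n=141: λ(B_J) = 1 − λ(A)/2 = cos(kπ/142); k=1 gives ρ_J = 0.999755.
√(1 − cos²(π/142)) = sin(π/142) ≈ 0.0221221.
Then 2/(1+√(1−ρ_J²)) = 2/(1+0.0221221); ω* = 2/1.0221221 = 1.956713.
[ρ_SOR] ω* − 1 = 0.956713.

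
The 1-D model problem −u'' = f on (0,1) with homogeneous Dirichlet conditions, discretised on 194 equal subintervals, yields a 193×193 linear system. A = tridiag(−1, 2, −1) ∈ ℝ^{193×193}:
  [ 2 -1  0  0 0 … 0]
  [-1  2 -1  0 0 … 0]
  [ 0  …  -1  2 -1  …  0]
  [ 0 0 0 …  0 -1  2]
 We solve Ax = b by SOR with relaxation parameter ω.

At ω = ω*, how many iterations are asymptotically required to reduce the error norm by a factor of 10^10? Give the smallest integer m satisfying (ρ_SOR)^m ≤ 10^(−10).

½·tridiag(1,0,1) at n=193: λ_k = cos(kπ/194); max |λ| at k=1 ⇒ ρ_J = cos(π/194) ≈ 0.9998689.
root = sin(π/194) = 0.0161931  (since 1−cos² = sin²).
ω* = 2 / (1 + 0.0161931) = 2 / 1.0161931 ≈ 1.9681299.
At ω = 1.9681299 every |λ(B_ω)| = ω−1, so ρ_SOR = 0.9681299.
For 10 digits: m = 10·ln10 / (−ln 0.9681299) = 23.0259/0.032389 = 710.917; round up → m = 711.

m = 711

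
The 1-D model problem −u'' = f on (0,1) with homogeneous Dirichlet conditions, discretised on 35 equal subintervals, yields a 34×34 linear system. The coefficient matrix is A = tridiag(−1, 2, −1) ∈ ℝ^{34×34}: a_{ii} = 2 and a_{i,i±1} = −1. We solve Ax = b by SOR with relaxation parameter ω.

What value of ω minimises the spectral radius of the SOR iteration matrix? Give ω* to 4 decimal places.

ω* = 1.8355

spectrum of D⁻¹(L+U) = {cos(kπ/35) : 1≤k≤34}; ρ_J = cos(π/35) = 0.9960.
√(1−ρ_J²) simplifies to sin(π/35) = 0.08964.
Young: ω* = 2/(1+√(1−ρ_J²)) = 2/(1+0.08964) = 2/1.08964 = 1.8355.
ρ(B_{ω*}) = ω*−1 = 0.8355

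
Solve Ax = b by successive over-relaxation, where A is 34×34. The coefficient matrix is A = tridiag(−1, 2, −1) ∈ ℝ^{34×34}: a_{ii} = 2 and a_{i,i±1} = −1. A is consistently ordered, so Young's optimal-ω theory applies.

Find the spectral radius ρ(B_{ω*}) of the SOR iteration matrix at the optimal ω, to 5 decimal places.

ρ_SOR = 0.83547

½·tridiag(1,0,1) at n=34: λ_k = cos(kπ/35); max |λ| at k=1 ⇒ ρ_J = cos(π/35) ≈ 0.99597.
root = sin(π/35) = 0.089639  (since 1−cos² = sin²).
So ω* = 2/1.089639 = 1.83547 (Young).
and ρ(B_{ω*}) = 1.83547 − 1 = 0.83547.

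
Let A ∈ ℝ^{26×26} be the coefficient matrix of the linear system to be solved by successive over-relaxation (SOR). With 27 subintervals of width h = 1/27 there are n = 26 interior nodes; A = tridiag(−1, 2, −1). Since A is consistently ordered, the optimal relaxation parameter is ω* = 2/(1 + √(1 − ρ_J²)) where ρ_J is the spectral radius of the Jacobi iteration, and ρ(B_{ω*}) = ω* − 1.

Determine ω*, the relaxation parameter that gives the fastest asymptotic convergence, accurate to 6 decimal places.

ρ_J = max_k |cos(kπ/27)| = cos(π/27) = 0.993238
root = sin(π/27) = 0.1160929  (since 1−cos² = sin²).
[ω*] 2 ÷ (1 + 0.1160929) = 2 ÷ 1.1160929 = 1.791966.
ρ(B_{ω*}) = ω*−1 = 0.791966

ω* = 1.791966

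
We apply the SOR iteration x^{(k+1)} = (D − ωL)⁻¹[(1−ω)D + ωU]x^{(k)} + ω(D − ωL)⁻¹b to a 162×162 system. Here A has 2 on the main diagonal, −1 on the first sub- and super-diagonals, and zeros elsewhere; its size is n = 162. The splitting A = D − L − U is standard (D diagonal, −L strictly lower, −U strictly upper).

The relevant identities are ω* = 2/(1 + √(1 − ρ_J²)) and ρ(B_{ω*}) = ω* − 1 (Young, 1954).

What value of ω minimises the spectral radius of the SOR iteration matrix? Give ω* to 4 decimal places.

With n=162, ρ(Jacobi) = cos(π/163) = 0.9998.
√(1−ρ_J²) simplifies to sin(π/163) = 0.01927.
ω* = 2/(1 + 0.01927) = 2/1.01927 = 1.9622.
ρ_SOR = ω* − 1 ≈ 0.9622.

ω* = 1.9622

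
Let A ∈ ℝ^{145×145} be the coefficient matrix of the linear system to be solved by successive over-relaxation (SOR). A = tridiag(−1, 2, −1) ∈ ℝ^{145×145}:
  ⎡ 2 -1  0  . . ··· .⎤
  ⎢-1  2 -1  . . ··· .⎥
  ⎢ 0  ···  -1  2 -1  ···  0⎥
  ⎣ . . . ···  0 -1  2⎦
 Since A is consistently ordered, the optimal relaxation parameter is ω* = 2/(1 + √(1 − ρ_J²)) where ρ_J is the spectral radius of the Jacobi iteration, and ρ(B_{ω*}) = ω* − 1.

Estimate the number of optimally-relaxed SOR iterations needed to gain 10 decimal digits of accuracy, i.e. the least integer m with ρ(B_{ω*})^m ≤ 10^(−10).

n=145: λ(B_J) = 1 − λ(A)/2 = cos(kπ/146); k=1 gives ρ_J = 0.9997685.
root = sin(π/146) = 0.0215161  (since 1−cos² = sin²).
ω* = 2 / (1 + 0.0215161) = 2 / 1.0215161 ≈ 1.9578742.
ρ_SOR = ω* − 1 = 1.9578742 − 1 = 0.9578742.
10·ln10 = 23.0259; −ln(0.9578742) = 0.0430388; m = ⌈23.0259/0.0430388⌉ = ⌈535.003⌉ = 536.

m = 536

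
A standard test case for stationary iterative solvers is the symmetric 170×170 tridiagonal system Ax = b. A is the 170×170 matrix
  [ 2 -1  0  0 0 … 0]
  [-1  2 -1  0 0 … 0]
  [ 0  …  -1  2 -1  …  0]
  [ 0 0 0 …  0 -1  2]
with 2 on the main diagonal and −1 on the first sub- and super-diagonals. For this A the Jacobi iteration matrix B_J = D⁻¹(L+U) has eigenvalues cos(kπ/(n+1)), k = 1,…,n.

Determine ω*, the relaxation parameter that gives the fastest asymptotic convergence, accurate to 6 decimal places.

With n=170, ρ(Jacobi) = cos(π/171) = 0.999831.
root = sin(π/171) = 0.0183709  (since 1−cos² = sin²).
Young: ω* = 2/(1+√(1−ρ_J²)) = 2/(1+0.0183709) = 2/1.0183709 = 1.963921.
ρ_SOR = ω* − 1 ≈ 0.963921.

ω* = 1.963921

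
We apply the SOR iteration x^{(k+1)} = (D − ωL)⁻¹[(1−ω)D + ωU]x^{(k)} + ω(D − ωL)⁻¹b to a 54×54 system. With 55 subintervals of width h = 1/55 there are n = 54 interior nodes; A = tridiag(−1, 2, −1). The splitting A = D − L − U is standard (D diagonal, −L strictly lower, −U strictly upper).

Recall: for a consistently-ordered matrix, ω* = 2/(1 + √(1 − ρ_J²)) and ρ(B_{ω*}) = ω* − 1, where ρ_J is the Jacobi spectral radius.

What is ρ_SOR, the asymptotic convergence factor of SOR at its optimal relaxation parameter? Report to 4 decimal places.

ρ_SOR = 0.8920

With n=54, ρ(Jacobi) = cos(π/55) = 0.9984.
√(1−ρ_J²) simplifies to sin(π/55) = 0.05709.
[ω*] 2 ÷ (1 + 0.05709) = 2 ÷ 1.05709 = 1.8920.
ρ_SOR = ω* − 1 = 1.8920 − 1 = 0.8920.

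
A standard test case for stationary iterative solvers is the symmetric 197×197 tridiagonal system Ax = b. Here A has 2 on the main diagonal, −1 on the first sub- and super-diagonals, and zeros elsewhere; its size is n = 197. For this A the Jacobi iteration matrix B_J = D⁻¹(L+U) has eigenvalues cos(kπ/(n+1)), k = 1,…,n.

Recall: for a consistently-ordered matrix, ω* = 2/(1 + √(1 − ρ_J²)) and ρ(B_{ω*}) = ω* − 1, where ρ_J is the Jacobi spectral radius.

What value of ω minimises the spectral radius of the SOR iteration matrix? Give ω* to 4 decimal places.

ω* = 1.9688

With n=197, ρ(Jacobi) = cos(π/198) = 0.9999.
√(1−ρ_J²) simplifies to sin(π/198) = 0.01587.
ω* = 2/(1+0.01587) = 1.9688
Hence ρ(B_{ω*}) = 1.9688 − 1 = 0.9688.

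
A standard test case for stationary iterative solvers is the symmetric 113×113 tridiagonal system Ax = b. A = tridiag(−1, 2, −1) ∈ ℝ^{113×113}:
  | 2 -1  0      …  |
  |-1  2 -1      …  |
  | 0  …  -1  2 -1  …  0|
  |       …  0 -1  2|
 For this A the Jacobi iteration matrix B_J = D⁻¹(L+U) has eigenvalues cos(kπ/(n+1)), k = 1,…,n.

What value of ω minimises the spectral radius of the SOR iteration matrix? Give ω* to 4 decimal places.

ω* = 1.9464

spectrum of D⁻¹(L+U) = {cos(kπ/114) : 1≤k≤113}; ρ_J = cos(π/114) = 0.9996.
root = sin(π/114) = 0.02755  (since 1−cos² = sin²).
Then 2/(1+√(1−ρ_J²)) = 2/(1+0.02755); ω* = 2/1.02755 = 1.9464.
ρ_SOR = ω* − 1 = 1.9464 − 1 = 0.9464.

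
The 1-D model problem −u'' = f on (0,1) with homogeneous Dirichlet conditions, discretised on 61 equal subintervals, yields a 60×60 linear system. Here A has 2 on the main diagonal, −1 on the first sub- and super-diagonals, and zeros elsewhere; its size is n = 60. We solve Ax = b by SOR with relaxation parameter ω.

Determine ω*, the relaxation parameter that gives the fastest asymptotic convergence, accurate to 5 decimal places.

½·tridiag(1,0,1) at n=60: λ_k = cos(kπ/61); max |λ| at k=1 ⇒ ρ_J = cos(π/61) ≈ 0.99867.
√(1 − cos²(π/61)) = sin(π/61) ≈ 0.051479.
ω* = 2/(1+0.051479) = 1.90208
ρ(B_{ω*}) = ω*−1 = 0.90208

ω* = 1.90208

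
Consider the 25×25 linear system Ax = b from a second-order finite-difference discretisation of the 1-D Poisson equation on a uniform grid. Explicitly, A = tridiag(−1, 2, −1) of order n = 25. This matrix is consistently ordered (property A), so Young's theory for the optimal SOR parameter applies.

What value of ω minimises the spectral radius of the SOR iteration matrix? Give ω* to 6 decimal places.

ρ_J = max_k |cos(kπ/26)| = cos(π/26) = 0.992709
√(1−ρ_J²) simplifies to sin(π/26) = 0.1205367.
[ω*] 2 ÷ (1 + 0.1205367) = 2 ÷ 1.1205367 = 1.784859.
At ω = 1.784859 every |λ(B_ω)| = ω−1, so ρ_SOR = 0.784859.

ω* = 1.784859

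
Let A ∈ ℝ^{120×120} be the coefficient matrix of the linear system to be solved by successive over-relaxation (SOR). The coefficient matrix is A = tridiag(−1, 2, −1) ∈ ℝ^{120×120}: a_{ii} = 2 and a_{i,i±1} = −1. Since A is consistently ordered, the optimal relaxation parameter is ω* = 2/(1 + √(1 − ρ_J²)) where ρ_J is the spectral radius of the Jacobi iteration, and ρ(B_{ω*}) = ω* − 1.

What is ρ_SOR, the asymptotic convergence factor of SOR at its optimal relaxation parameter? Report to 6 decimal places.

n=120: λ(B_J) = 1 − λ(A)/2 = cos(kπ/121); k=1 gives ρ_J = 0.999663.
1 − cos²(π/121) = sin²(π/121) ⇒ √(1−ρ_J²) = sin(π/121) = 0.0259607.
Then 2/(1+√(1−ρ_J²)) = 2/(1+0.0259607); ω* = 2/1.0259607 = 1.949392.
ρ(B_{ω*}) = ω*−1 = 0.949392

ρ_SOR = 0.949392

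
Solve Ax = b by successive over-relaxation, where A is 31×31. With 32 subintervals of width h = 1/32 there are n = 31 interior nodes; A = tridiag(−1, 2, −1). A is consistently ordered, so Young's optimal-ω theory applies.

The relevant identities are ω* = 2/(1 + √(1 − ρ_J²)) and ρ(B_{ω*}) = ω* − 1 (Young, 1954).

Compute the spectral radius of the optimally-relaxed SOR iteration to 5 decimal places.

ρ_SOR = 0.82147

½·tridiag(1,0,1) at n=31: λ_k = cos(kπ/32); max |λ| at k=1 ⇒ ρ_J = cos(π/32) ≈ 0.99518.
√(1−ρ_J²) simplifies to sin(π/32) = 0.098017.
So ω* = 2/1.098017 = 1.82147 (Young).
[ρ_SOR] ω* − 1 = 0.82147.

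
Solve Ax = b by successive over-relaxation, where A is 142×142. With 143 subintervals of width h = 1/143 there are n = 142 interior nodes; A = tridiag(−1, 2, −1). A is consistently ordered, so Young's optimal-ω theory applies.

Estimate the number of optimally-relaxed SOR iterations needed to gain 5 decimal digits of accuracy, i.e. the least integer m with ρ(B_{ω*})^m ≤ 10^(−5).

With n=142, ρ(Jacobi) = cos(π/143) = 0.9997587.
√(1 − cos²(π/143)) = sin(π/143) ≈ 0.0219674.
ω* = 2 / (1 + 0.0219674) = 2 / 1.0219674 ≈ 1.9570096.
At ω = 1.9570096 every |λ(B_ω)| = ω−1, so ρ_SOR = 0.9570096.
For 5 digits: m = 5·ln10 / (−ln 0.9570096) = 11.5129/0.0439419 = 262.003; round up → m = 263.

m = 263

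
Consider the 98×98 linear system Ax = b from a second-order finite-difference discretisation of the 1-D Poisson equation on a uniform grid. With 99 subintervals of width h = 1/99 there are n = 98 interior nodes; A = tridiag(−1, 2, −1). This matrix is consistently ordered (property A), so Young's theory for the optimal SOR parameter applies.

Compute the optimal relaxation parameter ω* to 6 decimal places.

B_J for the 98×98 system has eigenvalues cos(kπ/99); ρ_J = cos(π/99) = 0.999497.
√(1−ρ_J²) simplifies to sin(π/99) = 0.0317279.
ω* = 2/(1+0.0317279) = 1.938496
ρ_SOR = ω* − 1 ≈ 0.938496.

ω* = 1.938496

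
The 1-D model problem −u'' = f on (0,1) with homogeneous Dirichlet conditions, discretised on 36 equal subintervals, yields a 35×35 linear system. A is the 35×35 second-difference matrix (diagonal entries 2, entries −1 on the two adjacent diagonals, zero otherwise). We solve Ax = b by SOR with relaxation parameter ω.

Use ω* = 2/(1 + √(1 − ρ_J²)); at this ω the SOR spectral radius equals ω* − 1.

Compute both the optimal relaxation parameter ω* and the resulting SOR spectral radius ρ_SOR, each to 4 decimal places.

ω* = 1.8397, ρ_SOR = 0.8397

spectrum of D⁻¹(L+U) = {cos(kπ/36) : 1≤k≤35}; ρ_J = cos(π/36) = 0.9962.
root = sin(π/36) = 0.08716  (since 1−cos² = sin²).
[ω*] 2 ÷ (1 + 0.08716) = 2 ÷ 1.08716 = 1.8397.
ρ_SOR = ω* − 1 = 1.8397 − 1 = 0.8397.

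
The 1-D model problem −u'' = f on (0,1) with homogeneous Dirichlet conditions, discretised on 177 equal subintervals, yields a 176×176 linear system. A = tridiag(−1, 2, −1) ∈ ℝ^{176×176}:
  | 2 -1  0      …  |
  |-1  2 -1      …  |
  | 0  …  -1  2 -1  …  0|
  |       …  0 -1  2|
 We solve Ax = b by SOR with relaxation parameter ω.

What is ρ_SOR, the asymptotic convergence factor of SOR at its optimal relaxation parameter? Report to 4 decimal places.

B_J for the 176×176 system has eigenvalues cos(kπ/177); ρ_J = cos(π/177) = 0.9998.
√(1−ρ_J²) simplifies to sin(π/177) = 0.01775.
Then 2/(1+√(1−ρ_J²)) = 2/(1+0.01775); ω* = 2/1.01775 = 1.9651.
[ρ_SOR] ω* − 1 = 0.9651.

ρ_SOR = 0.9651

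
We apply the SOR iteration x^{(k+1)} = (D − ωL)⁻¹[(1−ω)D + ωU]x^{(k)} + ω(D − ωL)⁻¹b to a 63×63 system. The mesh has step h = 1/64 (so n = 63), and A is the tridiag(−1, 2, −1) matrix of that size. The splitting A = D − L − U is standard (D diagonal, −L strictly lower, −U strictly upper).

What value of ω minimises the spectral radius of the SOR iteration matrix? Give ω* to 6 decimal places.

½·tridiag(1,0,1) at n=63: λ_k = cos(kπ/64); max |λ| at k=1 ⇒ ρ_J = cos(π/64) ≈ 0.998795.
√(1 − cos²(π/64)) = sin(π/64) ≈ 0.0490677.
ω* = 2 / (1 + 0.0490677) = 2 / 1.0490677 ≈ 1.906455.
At ω = 1.906455 every |λ(B_ω)| = ω−1, so ρ_SOR = 0.906455.

ω* = 1.906455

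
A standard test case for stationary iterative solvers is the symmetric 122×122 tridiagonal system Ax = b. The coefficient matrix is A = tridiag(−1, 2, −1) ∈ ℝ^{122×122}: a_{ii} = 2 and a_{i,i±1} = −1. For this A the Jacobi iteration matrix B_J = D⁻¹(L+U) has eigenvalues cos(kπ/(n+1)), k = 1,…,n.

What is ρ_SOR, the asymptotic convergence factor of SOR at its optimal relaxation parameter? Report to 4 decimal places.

B_J for the 122×122 system has eigenvalues cos(kπ/123); ρ_J = cos(π/123) = 0.9997.
root = sin(π/123) = 0.02554  (since 1−cos² = sin²).
[ω*] 2 ÷ (1 + 0.02554) = 2 ÷ 1.02554 = 1.9502.
Hence ρ(B_{ω*}) = 1.9502 − 1 = 0.9502.

ρ_SOR = 0.9502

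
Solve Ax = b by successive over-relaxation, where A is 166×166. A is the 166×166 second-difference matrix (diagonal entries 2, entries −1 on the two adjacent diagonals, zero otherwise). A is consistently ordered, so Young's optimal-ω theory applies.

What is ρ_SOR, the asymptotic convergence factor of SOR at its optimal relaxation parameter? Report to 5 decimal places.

ρ_SOR = 0.96307

½·tridiag(1,0,1) at n=166: λ_k = cos(kπ/167); max |λ| at k=1 ⇒ ρ_J = cos(π/167) ≈ 0.99982.
root = sin(π/167) = 0.018811  (since 1−cos² = sin²).
ω* = 2 / (1 + 0.018811) = 2 / 1.018811 ≈ 1.96307.
[ρ_SOR] ω* − 1 = 0.96307.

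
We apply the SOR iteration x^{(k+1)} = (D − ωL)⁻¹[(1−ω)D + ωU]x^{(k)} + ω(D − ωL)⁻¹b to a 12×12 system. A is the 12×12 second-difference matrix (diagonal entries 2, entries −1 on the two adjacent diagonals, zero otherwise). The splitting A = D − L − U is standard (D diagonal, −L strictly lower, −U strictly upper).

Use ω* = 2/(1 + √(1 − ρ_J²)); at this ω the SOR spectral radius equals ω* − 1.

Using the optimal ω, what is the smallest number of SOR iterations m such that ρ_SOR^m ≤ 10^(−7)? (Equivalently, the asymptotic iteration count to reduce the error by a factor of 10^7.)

ρ_J = max_k |cos(kπ/13)| = cos(π/13) = 0.9709418
1 − cos²(π/13) = sin²(π/13) ⇒ √(1−ρ_J²) = sin(π/13) = 0.2393157.
ω* = 2/(1+0.2393157) = 1.6137938
Hence ρ(B_{ω*}) = 1.6137938 − 1 = 0.6137938.
m ≥ 7·ln10 / (−ln 0.6137938) = 33.022; smallest integer m = 34.

m = 34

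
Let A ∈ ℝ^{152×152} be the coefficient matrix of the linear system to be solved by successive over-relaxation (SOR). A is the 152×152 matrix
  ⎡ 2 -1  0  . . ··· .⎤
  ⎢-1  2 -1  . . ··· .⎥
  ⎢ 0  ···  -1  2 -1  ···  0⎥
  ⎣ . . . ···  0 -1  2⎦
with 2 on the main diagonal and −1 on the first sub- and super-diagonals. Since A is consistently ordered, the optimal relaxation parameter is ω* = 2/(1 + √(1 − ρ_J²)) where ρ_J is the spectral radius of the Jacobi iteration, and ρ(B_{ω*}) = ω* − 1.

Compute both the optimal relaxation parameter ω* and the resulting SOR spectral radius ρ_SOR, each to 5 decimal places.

[ρ_J] n=152: ρ(B_J) = cos(π/(n+1)) = cos(π/153) = 0.99979.
1 − cos²(π/153) = sin²(π/153) ⇒ √(1−ρ_J²) = sin(π/153) = 0.020532.
So ω* = 2/1.020532 = 1.95976 (Young).
[ρ_SOR] ω* − 1 = 0.95976.

ω* = 1.95976, ρ_SOR = 0.95976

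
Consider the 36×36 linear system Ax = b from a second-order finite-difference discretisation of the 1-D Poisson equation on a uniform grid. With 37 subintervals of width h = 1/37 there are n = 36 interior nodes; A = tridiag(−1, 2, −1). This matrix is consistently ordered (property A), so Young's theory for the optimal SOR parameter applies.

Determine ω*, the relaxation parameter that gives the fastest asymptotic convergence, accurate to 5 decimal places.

½·tridiag(1,0,1) at n=36: λ_k = cos(kπ/37); max |λ| at k=1 ⇒ ρ_J = cos(π/37) ≈ 0.99640.
√(1−ρ_J²) simplifies to sin(π/37) = 0.084806.
ω* = 2 / (1 + 0.084806) = 2 / 1.084806 ≈ 1.84365.
At ω = 1.84365 every |λ(B_ω)| = ω−1, so ρ_SOR = 0.84365.

ω* = 1.84365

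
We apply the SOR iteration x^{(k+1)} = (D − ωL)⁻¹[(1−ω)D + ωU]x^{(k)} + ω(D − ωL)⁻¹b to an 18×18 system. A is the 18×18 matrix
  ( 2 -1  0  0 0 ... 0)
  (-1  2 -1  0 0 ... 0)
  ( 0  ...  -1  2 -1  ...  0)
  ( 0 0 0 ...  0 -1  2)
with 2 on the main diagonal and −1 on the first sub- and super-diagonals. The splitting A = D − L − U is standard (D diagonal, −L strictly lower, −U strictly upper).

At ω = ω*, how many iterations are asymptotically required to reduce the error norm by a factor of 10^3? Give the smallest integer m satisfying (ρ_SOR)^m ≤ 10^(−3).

[ρ_J] n=18: ρ(B_J) = cos(π/(n+1)) = cos(π/19) = 0.9863613.
√(1 − cos²(π/19)) = sin(π/19) ≈ 0.1645946.
[ω*] 2 ÷ (1 + 0.1645946) = 2 ÷ 1.1645946 = 1.7173358.
ρ_SOR = ω* − 1 ≈ 0.7173358.
3·ln10 = 6.90776; −ln(0.7173358) = 0.332211; m = ⌈6.90776/0.332211⌉ = ⌈20.793⌉ = 21.

m = 21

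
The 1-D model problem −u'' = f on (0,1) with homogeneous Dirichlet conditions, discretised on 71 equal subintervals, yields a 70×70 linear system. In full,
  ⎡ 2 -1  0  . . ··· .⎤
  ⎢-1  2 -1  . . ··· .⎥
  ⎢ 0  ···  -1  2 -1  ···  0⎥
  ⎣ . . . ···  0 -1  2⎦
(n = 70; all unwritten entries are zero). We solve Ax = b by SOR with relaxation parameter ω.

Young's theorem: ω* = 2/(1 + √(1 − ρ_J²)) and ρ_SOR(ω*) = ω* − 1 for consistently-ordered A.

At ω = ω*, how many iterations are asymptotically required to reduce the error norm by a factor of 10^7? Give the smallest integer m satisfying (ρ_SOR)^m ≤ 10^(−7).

[ρ_J] n=70: ρ(B_J) = cos(π/(n+1)) = cos(π/71) = 0.9990212.
√(1−ρ_J²) simplifies to sin(π/71) = 0.0442333.
ω* = 2/(1 + 0.0442333) = 2/1.0442333 = 1.9152808.
ρ_SOR = ω* − 1 = 1.9152808 − 1 = 0.9152808.
ρ_SOR^m ≤ 10^(−7) ⇔ m ≥ 7·ln10/(−ln 0.9152808) = 16.1181/0.0885244 = 182.075; m = ⌈182.075⌉ = 183.

m = 183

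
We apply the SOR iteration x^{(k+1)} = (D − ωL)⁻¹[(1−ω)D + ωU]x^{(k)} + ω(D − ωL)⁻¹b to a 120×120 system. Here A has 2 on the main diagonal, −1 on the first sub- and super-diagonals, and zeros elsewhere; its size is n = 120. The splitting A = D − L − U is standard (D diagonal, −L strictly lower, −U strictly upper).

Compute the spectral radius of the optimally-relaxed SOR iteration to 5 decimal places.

ρ_SOR = 0.94939

½·tridiag(1,0,1) at n=120: λ_k = cos(kπ/121); max |λ| at k=1 ⇒ ρ_J = cos(π/121) ≈ 0.99966.
√(1 − cos²(π/121)) = sin(π/121) ≈ 0.025961.
[ω*] 2 ÷ (1 + 0.025961) = 2 ÷ 1.025961 = 1.94939.
ρ_SOR = ω* − 1 ≈ 0.94939.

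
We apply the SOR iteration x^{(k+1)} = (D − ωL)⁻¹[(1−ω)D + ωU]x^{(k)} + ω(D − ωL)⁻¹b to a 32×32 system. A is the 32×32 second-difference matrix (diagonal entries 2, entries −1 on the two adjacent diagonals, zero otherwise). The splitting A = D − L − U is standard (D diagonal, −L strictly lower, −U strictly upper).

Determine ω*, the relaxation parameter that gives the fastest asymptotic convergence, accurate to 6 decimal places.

ω* = 1.826391

ρ_J = max_k |cos(kπ/33)| = cos(π/33) = 0.995472
root = sin(π/33) = 0.0950560  (since 1−cos² = sin²).
ω* = 2 / (1 + 0.0950560) = 2 / 1.0950560 ≈ 1.826391.
ρ_SOR = ω* − 1 ≈ 0.826391.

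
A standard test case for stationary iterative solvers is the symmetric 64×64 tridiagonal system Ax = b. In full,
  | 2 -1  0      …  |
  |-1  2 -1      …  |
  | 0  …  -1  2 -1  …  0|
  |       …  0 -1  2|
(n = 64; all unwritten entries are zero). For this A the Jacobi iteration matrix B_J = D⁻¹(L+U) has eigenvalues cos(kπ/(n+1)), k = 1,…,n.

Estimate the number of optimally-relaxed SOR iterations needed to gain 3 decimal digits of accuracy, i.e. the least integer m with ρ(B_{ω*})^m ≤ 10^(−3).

[ρ_J] n=64: ρ(B_J) = cos(π/(n+1)) = cos(π/65) = 0.9988322.
√(1−ρ_J²) simplifies to sin(π/65) = 0.0483134.
ω* = 2 / (1 + 0.0483134) = 2 / 1.0483134 ≈ 1.9078264.
ρ(B_{ω*}) = ω*−1 = 0.9078264
m ≥ 3·ln10 / (−ln 0.9078264) = 71.433; smallest integer m = 72.

m = 72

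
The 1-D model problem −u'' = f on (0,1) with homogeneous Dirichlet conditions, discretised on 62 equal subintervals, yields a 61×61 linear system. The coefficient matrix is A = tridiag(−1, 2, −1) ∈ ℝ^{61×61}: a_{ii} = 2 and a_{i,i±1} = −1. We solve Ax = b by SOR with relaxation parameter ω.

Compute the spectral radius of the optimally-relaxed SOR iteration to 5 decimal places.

½·tridiag(1,0,1) at n=61: λ_k = cos(kπ/62); max |λ| at k=1 ⇒ ρ_J = cos(π/62) ≈ 0.99872.
root = sin(π/62) = 0.050649  (since 1−cos² = sin²).
Then 2/(1+√(1−ρ_J²)) = 2/(1+0.050649); ω* = 2/1.050649 = 1.90359.
ρ(B_{ω*}) = ω*−1 = 0.90359

ρ_SOR = 0.90359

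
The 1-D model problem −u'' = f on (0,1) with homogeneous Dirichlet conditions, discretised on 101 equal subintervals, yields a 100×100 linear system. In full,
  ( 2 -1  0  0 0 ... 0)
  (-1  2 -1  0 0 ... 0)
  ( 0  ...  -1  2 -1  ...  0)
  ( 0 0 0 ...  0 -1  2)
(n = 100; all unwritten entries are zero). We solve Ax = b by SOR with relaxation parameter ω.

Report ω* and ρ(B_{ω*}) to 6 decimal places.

ω* = 1.939676, ρ_SOR = 0.939676

½·tridiag(1,0,1) at n=100: λ_k = cos(kπ/101); max |λ| at k=1 ⇒ ρ_J = cos(π/101) ≈ 0.999516.
root = sin(π/101) = 0.0310999  (since 1−cos² = sin²).
ω* = 2 / (1 + 0.0310999) = 2 / 1.0310999 ≈ 1.939676.
Hence ρ(B_{ω*}) = 1.939676 − 1 = 0.939676.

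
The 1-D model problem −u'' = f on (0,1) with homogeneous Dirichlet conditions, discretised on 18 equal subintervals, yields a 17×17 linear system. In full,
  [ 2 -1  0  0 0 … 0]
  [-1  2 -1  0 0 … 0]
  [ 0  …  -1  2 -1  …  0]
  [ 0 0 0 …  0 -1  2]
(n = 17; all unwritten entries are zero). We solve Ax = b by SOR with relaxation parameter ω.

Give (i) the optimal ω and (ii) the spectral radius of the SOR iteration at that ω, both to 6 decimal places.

ω* = 1.704088, ρ_SOR = 0.704088

ρ_J = max_k |cos(kπ/18)| = cos(π/18) = 0.984808
1 − cos²(π/18) = sin²(π/18) ⇒ √(1−ρ_J²) = sin(π/18) = 0.1736482.
ω* = 2/(1 + 0.1736482) = 2/1.1736482 = 1.704088.
At ω = 1.704088 every |λ(B_ω)| = ω−1, so ρ_SOR = 0.704088.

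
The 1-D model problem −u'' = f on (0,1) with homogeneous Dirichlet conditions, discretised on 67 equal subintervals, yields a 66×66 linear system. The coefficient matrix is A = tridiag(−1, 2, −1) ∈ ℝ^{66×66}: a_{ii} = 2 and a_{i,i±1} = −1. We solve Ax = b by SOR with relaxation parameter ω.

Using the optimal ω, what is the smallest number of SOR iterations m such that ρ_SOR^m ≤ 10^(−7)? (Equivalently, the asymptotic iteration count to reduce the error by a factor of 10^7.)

ρ_J = max_k |cos(kπ/67)| = cos(π/67) = 0.9989009
1 − cos²(π/67) = sin²(π/67) ⇒ √(1−ρ_J²) = sin(π/67) = 0.0468723.
ω* = 2/(1+0.0468723) = 1.9104527
[ρ_SOR] ω* − 1 = 0.9104527.
For 7 digits: m = 7·ln10 / (−ln 0.9104527) = 16.1181/0.0938133 = 171.810; round up → m = 172.

m = 172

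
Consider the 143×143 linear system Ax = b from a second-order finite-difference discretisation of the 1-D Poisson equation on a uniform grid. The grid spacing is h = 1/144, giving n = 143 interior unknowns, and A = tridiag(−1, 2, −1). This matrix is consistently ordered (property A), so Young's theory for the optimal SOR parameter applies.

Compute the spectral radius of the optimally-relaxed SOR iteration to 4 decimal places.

spectrum of D⁻¹(L+U) = {cos(kπ/144) : 1≤k≤143}; ρ_J = cos(π/144) = 0.9998.
√(1 − cos²(π/144)) = sin(π/144) ≈ 0.02181.
[ω*] 2 ÷ (1 + 0.02181) = 2 ÷ 1.02181 = 1.9573.
ρ_SOR = ω* − 1 = 1.9573 − 1 = 0.9573.

ρ_SOR = 0.9573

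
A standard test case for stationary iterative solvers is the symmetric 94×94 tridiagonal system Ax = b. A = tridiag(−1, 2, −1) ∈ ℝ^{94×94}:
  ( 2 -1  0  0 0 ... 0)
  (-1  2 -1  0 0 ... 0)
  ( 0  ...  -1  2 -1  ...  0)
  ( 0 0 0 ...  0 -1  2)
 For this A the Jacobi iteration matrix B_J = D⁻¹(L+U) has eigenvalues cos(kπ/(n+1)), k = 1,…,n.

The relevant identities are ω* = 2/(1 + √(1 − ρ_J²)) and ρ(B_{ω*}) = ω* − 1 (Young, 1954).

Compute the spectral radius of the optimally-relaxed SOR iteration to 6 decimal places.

n=94: λ(B_J) = 1 − λ(A)/2 = cos(kπ/95); k=1 gives ρ_J = 0.999453.
√(1−ρ_J²) = |sin(π/95)| = 0.0330634
So ω* = 2/1.0330634 = 1.935990 (Young).
At ω = 1.935990 every |λ(B_ω)| = ω−1, so ρ_SOR = 0.935990.

ρ_SOR = 0.935990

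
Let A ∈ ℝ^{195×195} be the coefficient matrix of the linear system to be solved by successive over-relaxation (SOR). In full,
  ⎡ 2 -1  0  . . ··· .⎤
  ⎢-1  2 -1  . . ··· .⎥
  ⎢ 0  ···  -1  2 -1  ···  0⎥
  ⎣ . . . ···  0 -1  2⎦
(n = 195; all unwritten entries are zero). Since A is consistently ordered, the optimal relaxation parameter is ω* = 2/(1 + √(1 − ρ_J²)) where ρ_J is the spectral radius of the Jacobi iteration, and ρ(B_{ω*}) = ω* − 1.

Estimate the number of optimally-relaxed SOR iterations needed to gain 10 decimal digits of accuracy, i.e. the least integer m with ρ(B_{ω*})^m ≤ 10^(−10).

m = 719

ρ_J = max_k |cos(kπ/196)| = cos(π/196) = 0.9998715
√(1−ρ_J²) = |sin(π/196)| = 0.0160278
So ω* = 2/1.0160278 = 1.9684501 (Young).
ρ(B_{ω*}) = ω*−1 = 0.9684501
(0.9684501)^m ≤ 10^{−10}  ⇒  m·ln(0.9684501) ≤ −10·ln10  ⇒  m ≥ 718.251  ⇒  m = 719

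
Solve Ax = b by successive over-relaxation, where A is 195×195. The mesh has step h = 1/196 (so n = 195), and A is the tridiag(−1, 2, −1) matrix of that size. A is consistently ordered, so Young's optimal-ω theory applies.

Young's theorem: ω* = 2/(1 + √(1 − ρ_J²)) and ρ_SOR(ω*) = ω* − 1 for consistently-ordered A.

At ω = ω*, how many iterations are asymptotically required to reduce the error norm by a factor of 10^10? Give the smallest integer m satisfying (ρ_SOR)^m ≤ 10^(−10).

B_J for the 195×195 system has eigenvalues cos(kπ/196); ρ_J = cos(π/196) = 0.9998715.
1 − cos²(π/196) = sin²(π/196) ⇒ √(1−ρ_J²) = sin(π/196) = 0.0160278.
[ω*] 2 ÷ (1 + 0.0160278) = 2 ÷ 1.0160278 = 1.9684501.
Hence ρ(B_{ω*}) = 1.9684501 − 1 = 0.9684501.
10·ln10 = 23.0259; −ln(0.9684501) = 0.0320583; m = ⌈23.0259/0.0320583⌉ = ⌈718.251⌉ = 719.

m = 719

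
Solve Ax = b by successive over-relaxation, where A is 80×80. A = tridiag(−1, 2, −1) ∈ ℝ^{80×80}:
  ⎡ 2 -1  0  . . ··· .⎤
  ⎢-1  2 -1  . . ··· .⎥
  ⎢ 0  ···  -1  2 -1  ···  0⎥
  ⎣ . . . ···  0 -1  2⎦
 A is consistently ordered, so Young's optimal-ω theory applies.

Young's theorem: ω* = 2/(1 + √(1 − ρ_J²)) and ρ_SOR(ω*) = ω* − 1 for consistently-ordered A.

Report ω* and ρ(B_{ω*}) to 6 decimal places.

ρ_J = max_k |cos(kπ/81)| = cos(π/81) = 0.999248
√(1 − cos²(π/81)) = sin(π/81) ≈ 0.0387754.
Young: ω* = 2/(1+√(1−ρ_J²)) = 2/(1+0.0387754) = 2/1.0387754 = 1.925344.
Hence ρ(B_{ω*}) = 1.925344 − 1 = 0.925344.

ω* = 1.925344, ρ_SOR = 0.925344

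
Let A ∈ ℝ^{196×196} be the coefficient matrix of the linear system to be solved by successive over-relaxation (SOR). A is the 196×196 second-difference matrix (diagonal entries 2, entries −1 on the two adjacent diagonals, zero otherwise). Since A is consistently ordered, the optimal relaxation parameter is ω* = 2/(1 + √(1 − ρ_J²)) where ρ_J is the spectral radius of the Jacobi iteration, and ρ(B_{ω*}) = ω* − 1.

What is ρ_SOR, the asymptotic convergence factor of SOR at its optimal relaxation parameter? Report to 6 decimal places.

ρ_SOR = 0.968608

B_J for the 196×196 system has eigenvalues cos(kπ/197); ρ_J = cos(π/197) = 0.999873.
1 − cos²(π/197) = sin²(π/197) ⇒ √(1−ρ_J²) = sin(π/197) = 0.0159465.
So ω* = 2/1.0159465 = 1.968608 (Young).
ρ_SOR = ω* − 1 ≈ 0.968608.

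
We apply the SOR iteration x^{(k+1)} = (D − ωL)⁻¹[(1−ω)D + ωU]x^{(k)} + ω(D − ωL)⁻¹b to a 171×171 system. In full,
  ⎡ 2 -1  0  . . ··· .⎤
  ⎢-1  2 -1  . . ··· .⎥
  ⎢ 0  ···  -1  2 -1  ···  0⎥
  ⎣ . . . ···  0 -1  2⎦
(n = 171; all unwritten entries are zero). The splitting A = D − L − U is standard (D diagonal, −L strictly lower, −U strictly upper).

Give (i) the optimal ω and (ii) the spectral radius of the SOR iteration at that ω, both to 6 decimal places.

ω* = 1.964127, ρ_SOR = 0.964127

B_J for the 171×171 system has eigenvalues cos(kπ/172); ρ_J = cos(π/172) = 0.999833.
√(1−ρ_J²) simplifies to sin(π/172) = 0.0182641.
ω* = 2/(1+0.0182641) = 1.964127
ρ_SOR = ω* − 1 = 1.964127 − 1 = 0.964127.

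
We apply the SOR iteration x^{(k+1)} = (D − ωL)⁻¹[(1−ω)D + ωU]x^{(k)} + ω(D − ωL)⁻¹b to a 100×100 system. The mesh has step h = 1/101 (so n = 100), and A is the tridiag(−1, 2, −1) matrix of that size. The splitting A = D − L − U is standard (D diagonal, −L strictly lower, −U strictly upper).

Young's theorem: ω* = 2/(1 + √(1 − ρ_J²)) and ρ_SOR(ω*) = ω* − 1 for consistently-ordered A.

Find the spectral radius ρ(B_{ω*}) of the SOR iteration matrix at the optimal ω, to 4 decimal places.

½·tridiag(1,0,1) at n=100: λ_k = cos(kπ/101); max |λ| at k=1 ⇒ ρ_J = cos(π/101) ≈ 0.9995.
1 − cos²(π/101) = sin²(π/101) ⇒ √(1−ρ_J²) = sin(π/101) = 0.03110.
ω* = 2 / (1 + 0.03110) = 2 / 1.03110 ≈ 1.9397.
[ρ_SOR] ω* − 1 = 0.9397.

ρ_SOR = 0.9397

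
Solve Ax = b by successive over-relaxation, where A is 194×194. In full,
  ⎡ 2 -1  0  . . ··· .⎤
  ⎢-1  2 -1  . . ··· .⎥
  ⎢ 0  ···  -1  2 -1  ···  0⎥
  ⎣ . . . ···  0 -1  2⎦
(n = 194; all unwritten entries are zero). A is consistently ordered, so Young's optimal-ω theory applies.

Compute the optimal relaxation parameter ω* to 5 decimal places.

spectrum of D⁻¹(L+U) = {cos(kπ/195) : 1≤k≤194}; ρ_J = cos(π/195) = 0.99987.
√(1−ρ_J²) = |sin(π/195)| = 0.016110
Then 2/(1+√(1−ρ_J²)) = 2/(1+0.016110); ω* = 2/1.016110 = 1.96829.
At ω = 1.96829 every |λ(B_ω)| = ω−1, so ρ_SOR = 0.96829.

ω* = 1.96829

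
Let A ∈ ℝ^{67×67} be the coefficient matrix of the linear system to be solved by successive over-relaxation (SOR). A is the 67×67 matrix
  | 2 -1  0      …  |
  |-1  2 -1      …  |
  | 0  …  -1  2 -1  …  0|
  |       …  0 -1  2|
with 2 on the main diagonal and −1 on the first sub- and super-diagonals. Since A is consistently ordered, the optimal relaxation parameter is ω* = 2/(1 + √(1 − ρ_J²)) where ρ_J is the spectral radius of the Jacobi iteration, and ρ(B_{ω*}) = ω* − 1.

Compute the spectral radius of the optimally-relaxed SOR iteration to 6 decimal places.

B_J for the 67×67 system has eigenvalues cos(kπ/68); ρ_J = cos(π/68) = 0.998933.
√(1−ρ_J²) = |sin(π/68)| = 0.0461835
Young: ω* = 2/(1+√(1−ρ_J²)) = 2/(1+0.0461835) = 2/1.0461835 = 1.911711.
ρ_SOR = ω* − 1 = 1.911711 − 1 = 0.911711.

ρ_SOR = 0.911711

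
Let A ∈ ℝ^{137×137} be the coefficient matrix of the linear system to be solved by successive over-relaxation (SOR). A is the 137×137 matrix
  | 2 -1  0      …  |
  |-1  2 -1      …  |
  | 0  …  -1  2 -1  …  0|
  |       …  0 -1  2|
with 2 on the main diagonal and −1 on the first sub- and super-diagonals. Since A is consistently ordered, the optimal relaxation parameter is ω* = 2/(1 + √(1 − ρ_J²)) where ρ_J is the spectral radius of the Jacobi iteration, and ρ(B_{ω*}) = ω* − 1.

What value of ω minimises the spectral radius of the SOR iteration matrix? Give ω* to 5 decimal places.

ρ_J = max_k |cos(kπ/138)| = cos(π/138) = 0.99974
root = sin(π/138) = 0.022763  (since 1−cos² = sin²).
ω* = 2 / (1 + 0.022763) = 2 / 1.022763 ≈ 1.95549.
and ρ(B_{ω*}) = 1.95549 − 1 = 0.95549.

ω* = 1.95549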